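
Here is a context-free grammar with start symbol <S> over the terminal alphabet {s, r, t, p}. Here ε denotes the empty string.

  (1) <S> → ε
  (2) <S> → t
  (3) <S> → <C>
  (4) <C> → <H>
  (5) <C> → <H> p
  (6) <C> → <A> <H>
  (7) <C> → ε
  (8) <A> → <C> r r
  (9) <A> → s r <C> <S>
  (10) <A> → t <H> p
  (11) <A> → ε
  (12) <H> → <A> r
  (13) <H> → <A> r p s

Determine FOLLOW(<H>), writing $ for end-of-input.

{$, p, r, s, t}

FIRST(<S>): from <S>→ε we get {ε}; from <S>→t we get {t}; from <S>→<C> we get {ε, r, s, t}. So FIRST(<S>) = {ε, r, s, t}.
FIRST(<C>): from <C>→<H> we get {r, s, t}; from <C>→<H> p we get {r, s, t}; from <C>→<A> <H> we get {r, s, t}; from <C>→ε we get {ε}. So FIRST(<C>) = {ε, r, s, t}.
FIRST(<A>): from <A>→<C> r r we get {r, s, t}; from <A>→s r <C> <S> we get {s}; from <A>→t <H> p we get {t}; from <A>→ε we get {ε}. So FIRST(<A>) = {ε, r, s, t}.
FIRST(<H>): from <H>→<A> r we get {r, s, t}; from <H>→<A> r p s we get {r, s, t}. So FIRST(<H>) = {r, s, t}.
FOLLOW(<S>) includes $ since <S> is the start symbol.
FOLLOW(<A>): in <C>→<A> <H>, <A> is followed by <H> with FIRST {r, s, t}; in <H>→<A> r, <A> is followed by r with FIRST {r}; in <H>→<A> r p s, <A> is followed by r p s with FIRST {r}. Thus FOLLOW(<A>) = {r, s, t}.
FOLLOW(<S>): in <A>→s r <C> <S>, the suffix after <S> is empty, so FOLLOW(<S>) ⊇ FOLLOW(<A>) = {r, s, t}. Thus FOLLOW(<S>) = {$, r, s, t}.
FOLLOW(<C>): in <S>→<C>, the suffix after <C> is empty, so FOLLOW(<C>) ⊇ FOLLOW(<S>) = {$, r, s, t}; in <A>→<C> r r, <C> is followed by r r with FIRST {r}; in <A>→s r <C> <S>, <C> is followed by <S> with FIRST {ε, r, s, t}; in <A>→s r <C> <S>, the suffix after <C> is nullable, so FOLLOW(<C>) ⊇ FOLLOW(<A>) = {r, s, t}. Thus FOLLOW(<C>) = {$, r, s, t}.
FOLLOW(<H>): in <C>→<H>, the suffix after <H> is empty, so FOLLOW(<H>) ⊇ FOLLOW(<C>) = {$, r, s, t}; in <C>→<H> p, <H> is followed by p with FIRST {p}; in <C>→<A> <H>, the suffix after <H> is empty, so FOLLOW(<H>) ⊇ FOLLOW(<C>) = {$, r, s, t}; in <A>→t <H> p, <H> is followed by p with FIRST {p}. Thus FOLLOW(<H>) = {$, p, r, s, t}.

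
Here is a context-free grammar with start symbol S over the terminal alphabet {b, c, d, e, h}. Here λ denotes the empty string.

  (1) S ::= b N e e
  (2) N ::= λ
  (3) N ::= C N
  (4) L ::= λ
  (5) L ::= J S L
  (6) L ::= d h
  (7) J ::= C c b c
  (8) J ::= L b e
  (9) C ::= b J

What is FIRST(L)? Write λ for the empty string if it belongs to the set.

FIRST(S) = {b}
FIRST(C) = {b}
FIRST(N) = {λ, b}  (via C N)
FIRST(L) = {λ, b, d}  (via J S L)
FIRST(J) = {b, d}  (via C c b c, L b e)

{λ, b, d}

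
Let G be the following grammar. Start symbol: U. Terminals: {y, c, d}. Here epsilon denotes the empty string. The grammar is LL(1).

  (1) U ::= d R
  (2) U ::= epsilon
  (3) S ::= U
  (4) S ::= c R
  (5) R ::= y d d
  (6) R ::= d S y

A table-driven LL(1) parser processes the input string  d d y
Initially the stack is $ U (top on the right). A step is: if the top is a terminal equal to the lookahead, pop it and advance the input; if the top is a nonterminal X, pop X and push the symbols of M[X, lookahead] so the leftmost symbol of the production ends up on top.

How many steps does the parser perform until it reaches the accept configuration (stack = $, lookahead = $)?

7

step 1: stack=$ U  input=d d y $  — expand U ::= d R
step 2: stack=$ R d  input=d d y $  — match d
step 3: stack=$ R  input=d y $  — expand R ::= d S y
step 4: stack=$ y S d  input=d y $  — match d
step 5: stack=$ y S  input=y $  — expand S ::= U
step 6: stack=$ y U  input=y $  — expand U ::= epsilon
step 7: stack=$ y  input=y $  — match y
Accept reached after 7 steps.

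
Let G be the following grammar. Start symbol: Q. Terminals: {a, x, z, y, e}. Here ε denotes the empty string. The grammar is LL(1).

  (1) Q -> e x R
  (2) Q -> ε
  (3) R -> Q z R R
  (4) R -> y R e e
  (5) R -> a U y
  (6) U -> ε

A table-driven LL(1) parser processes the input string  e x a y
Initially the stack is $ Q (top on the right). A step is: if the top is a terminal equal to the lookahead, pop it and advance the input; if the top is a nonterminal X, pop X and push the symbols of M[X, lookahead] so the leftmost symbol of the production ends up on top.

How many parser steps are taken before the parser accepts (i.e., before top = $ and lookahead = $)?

7

step 1: stack=$ Q  input=e x a y $  — expand Q -> e x R
step 2: stack=$ R x e  input=e x a y $  — match e
step 3: stack=$ R x  input=x a y $  — match x
step 4: stack=$ R  input=a y $  — expand R -> a U y
step 5: stack=$ y U a  input=a y $  — match a
step 6: stack=$ y U  input=y $  — expand U -> ε
step 7: stack=$ y  input=y $  — match y
Accept reached after 7 steps.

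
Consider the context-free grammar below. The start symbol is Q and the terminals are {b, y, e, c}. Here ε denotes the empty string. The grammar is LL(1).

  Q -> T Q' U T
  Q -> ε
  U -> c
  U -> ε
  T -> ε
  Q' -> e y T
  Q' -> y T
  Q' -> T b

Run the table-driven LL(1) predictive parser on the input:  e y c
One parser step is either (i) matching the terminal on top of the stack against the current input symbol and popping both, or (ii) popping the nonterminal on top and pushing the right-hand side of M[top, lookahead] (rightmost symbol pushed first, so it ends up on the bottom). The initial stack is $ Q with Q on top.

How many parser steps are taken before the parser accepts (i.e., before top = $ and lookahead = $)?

9

step 1: stack=$ Q  input=e y c $  — expand Q -> T Q' U T
step 2: stack=$ T U Q' T  input=e y c $  — expand T -> ε
step 3: stack=$ T U Q'  input=e y c $  — expand Q' -> e y T
step 4: stack=$ T U T y e  input=e y c $  — match e
step 5: stack=$ T U T y  input=y c $  — match y
step 6: stack=$ T U T  input=c $  — expand T -> ε
step 7: stack=$ T U  input=c $  — expand U -> c
step 8: stack=$ T c  input=c $  — match c
step 9: stack=$ T  input=$  — expand T -> ε
Accept reached after 9 steps.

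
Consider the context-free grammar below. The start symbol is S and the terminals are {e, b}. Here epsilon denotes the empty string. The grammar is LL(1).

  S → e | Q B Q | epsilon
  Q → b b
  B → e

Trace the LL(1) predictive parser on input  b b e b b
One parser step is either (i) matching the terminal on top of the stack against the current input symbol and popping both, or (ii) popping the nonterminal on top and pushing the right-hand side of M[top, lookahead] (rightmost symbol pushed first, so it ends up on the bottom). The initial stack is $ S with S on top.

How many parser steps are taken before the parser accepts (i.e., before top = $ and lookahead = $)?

step 1: stack=$ S  input=b b e b b $  — expand S → Q B Q
step 2: stack=$ Q B Q  input=b b e b b $  — expand Q → b b
step 3: stack=$ Q B b b  input=b b e b b $  — match b
step 4: stack=$ Q B b  input=b e b b $  — match b
step 5: stack=$ Q B  input=e b b $  — expand B → e
step 6: stack=$ Q e  input=e b b $  — match e
step 7: stack=$ Q  input=b b $  — expand Q → b b
step 8: stack=$ b b  input=b b $  — match b
step 9: stack=$ b  input=b $  — match b
Accept reached after 9 steps.

9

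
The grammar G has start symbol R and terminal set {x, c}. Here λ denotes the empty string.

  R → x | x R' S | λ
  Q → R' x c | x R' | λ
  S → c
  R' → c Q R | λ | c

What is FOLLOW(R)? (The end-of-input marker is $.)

{$, c, x}

FIRST(R): from R→x we get {x}; from R→x R' S we get {x}; from R→λ we get {λ}. So FIRST(R) = {λ, x}.
FIRST(S): from S→c we get {c}. So FIRST(S) = {c}.
FIRST(R'): from R'→c Q R we get {c}; from R'→λ we get {λ}; from R'→c we get {c}. So FIRST(R') = {λ, c}.
FIRST(Q): from Q→R' x c we get {c, x}; from Q→x R' we get {x}; from Q→λ we get {λ}. So FIRST(Q) = {λ, c, x}.
FOLLOW(R) includes $ since R is the start symbol.
FOLLOW(R): in R'→c Q R, the suffix after R is empty, so FOLLOW(R) ⊇ FOLLOW(R') = {c, x}. Thus FOLLOW(R) = {$, c, x}.
FOLLOW(S): in R→x R' S, the suffix after S is empty, so FOLLOW(S) ⊇ FOLLOW(R) = {$, c, x}. Thus FOLLOW(S) = {$, c, x}.
FOLLOW(Q): in R'→c Q R, Q is followed by R with FIRST {λ, x}; in R'→c Q R, the suffix after Q is nullable, so FOLLOW(Q) ⊇ FOLLOW(R') = {c, x}. Thus FOLLOW(Q) = {c, x}.
FOLLOW(R'): in R→x R' S, R' is followed by S with FIRST {c}; in Q→R' x c, R' is followed by x c with FIRST {x}; in Q→x R', the suffix after R' is empty, so FOLLOW(R') ⊇ FOLLOW(Q) = {c, x}. Thus FOLLOW(R') = {c, x}.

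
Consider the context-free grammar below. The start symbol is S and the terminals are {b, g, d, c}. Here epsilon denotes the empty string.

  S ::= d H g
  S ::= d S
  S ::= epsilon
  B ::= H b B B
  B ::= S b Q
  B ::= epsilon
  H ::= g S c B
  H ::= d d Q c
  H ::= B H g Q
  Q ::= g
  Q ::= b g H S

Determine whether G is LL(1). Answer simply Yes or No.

FIRST(S) = {epsilon, d}
FIRST(B) = {epsilon, b, d, g}
FIRST(H) = {b, d, g}
FIRST(Q) = {b, g}
FOLLOW(S) = {$, b, c, d, g}
FOLLOW(B) = {b, c, d, g}
FOLLOW(H) = {b, c, d, g}
FOLLOW(Q) = {b, c, d, g}
Cell M[B, b] receives both B ::= H b B B and B ::= S b Q and B ::= epsilon — the grammar is not LL(1).

No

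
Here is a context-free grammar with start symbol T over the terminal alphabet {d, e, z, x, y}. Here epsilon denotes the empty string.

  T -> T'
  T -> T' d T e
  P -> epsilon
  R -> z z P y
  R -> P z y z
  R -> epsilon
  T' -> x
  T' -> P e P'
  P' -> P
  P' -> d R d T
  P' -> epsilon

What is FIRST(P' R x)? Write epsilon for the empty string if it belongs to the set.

FIRST(P): from P->epsilon we get {epsilon}. So FIRST(P) = {epsilon}.
FIRST(R): from R->z z P y we get {z}; from R->P z y z we get {z}; from R->epsilon we get {epsilon}. So FIRST(R) = {epsilon, z}.
FIRST(T'): from T'->x we get {x}; from T'->P e P' we get {e}. So FIRST(T') = {e, x}.
FIRST(P'): from P'->P we get {epsilon}; from P'->d R d T we get {d}; from P'->epsilon we get {epsilon}. So FIRST(P') = {epsilon, d}.
FIRST(T): from T->T' we get {e, x}; from T->T' d T e we get {e, x}. So FIRST(T) = {e, x}.
FIRST(P' R x): take FIRST of each symbol in turn, carrying on past any symbol whose FIRST contains epsilon; result {d, x, z}.

{d, x, z}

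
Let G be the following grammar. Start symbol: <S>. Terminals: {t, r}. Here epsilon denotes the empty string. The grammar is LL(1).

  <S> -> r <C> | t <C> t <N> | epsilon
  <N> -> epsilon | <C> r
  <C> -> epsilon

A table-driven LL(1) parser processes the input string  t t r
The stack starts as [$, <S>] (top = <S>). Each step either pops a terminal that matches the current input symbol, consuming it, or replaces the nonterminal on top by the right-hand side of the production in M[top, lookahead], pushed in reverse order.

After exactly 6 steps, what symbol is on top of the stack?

step 1: stack=$ <S>  input=t t r $  — expand <S> -> t <C> t <N>
step 2: stack=$ <N> t <C> t  input=t t r $  — match t
step 3: stack=$ <N> t <C>  input=t r $  — expand <C> -> epsilon
step 4: stack=$ <N> t  input=t r $  — match t
step 5: stack=$ <N>  input=r $  — expand <N> -> <C> r
step 6: stack=$ r <C>  input=r $  — expand <C> -> epsilon
Stack after step 6: $ r (top = r).

r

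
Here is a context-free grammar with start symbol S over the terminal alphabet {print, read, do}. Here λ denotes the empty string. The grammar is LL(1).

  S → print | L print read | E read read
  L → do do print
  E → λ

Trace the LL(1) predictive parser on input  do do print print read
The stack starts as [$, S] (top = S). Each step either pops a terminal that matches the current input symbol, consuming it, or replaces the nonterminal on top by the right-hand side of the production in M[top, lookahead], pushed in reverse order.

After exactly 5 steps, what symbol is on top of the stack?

print

step 1: stack=$ S  input=do do print print read $  — expand S → L print read
step 2: stack=$ read print L  input=do do print print read $  — expand L → do do print
step 3: stack=$ read print print do do  input=do do print print read $  — match do
step 4: stack=$ read print print do  input=do print print read $  — match do
step 5: stack=$ read print print  input=print print read $  — match print
Stack after step 5: $ read print (top = print).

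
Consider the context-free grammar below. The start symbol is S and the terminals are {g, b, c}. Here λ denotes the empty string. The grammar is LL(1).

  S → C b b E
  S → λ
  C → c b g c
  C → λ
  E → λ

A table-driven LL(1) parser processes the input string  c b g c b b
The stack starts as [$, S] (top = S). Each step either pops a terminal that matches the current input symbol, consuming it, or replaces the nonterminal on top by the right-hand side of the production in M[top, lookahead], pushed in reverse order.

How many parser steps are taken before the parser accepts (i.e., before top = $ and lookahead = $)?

step 1: stack=$ S  input=c b g c b b $  — expand S → C b b E
step 2: stack=$ E b b C  input=c b g c b b $  — expand C → c b g c
step 3: stack=$ E b b c g b c  input=c b g c b b $  — match c
step 4: stack=$ E b b c g b  input=b g c b b $  — match b
step 5: stack=$ E b b c g  input=g c b b $  — match g
step 6: stack=$ E b b c  input=c b b $  — match c
step 7: stack=$ E b b  input=b b $  — match b
step 8: stack=$ E b  input=b $  — match b
step 9: stack=$ E  input=$  — expand E → λ
Accept reached after 9 steps.

9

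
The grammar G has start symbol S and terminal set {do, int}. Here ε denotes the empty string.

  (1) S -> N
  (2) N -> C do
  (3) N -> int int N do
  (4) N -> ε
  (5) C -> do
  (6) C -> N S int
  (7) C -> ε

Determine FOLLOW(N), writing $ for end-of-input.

FIRST(S) = {ε, do, int}  (via N)
FIRST(N) = {ε, do, int}  (via C do)
FIRST(C) = {ε, do, int}  (via N S int)
FOLLOW(S) includes $ since S is the start symbol.
FOLLOW(S): in C->N S int, S is followed by int with FIRST {int}. Thus FOLLOW(S) = {$, int}.
FOLLOW(N): in S->N, the suffix after N is empty, so FOLLOW(N) ⊇ FOLLOW(S) = {$, int}; in N->int int N do, N is followed by do with FIRST {do}; in C->N S int, N is followed by S int with FIRST {do, int}. Thus FOLLOW(N) = {$, do, int}.
FOLLOW(C): in N->C do, C is followed by do with FIRST {do}. Thus FOLLOW(C) = {do}.

{$, do, int}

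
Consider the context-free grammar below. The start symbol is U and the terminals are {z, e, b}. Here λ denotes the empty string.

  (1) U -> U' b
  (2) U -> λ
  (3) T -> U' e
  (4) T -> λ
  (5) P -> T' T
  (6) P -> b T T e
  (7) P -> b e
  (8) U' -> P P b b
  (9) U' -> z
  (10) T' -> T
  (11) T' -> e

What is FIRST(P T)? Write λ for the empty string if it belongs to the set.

{λ, b, e, z}

FIRST(U) = {λ, b, e, z}  (via U' b)
FIRST(T) = {λ, b, e, z}  (via U' e)
FIRST(T') = {λ, b, e, z}  (via T)
FIRST(P) = {λ, b, e, z}  (via T' T)
FIRST(U') = {b, e, z}  (via P P b b)
FIRST(P T): take FIRST of each symbol in turn, carrying on past any symbol whose FIRST contains λ; result {λ, b, e, z}.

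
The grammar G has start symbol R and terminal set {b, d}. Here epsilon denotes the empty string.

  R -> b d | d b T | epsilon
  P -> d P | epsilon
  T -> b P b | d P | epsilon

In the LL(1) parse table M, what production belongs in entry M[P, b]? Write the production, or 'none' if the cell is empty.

P -> epsilon

FIRST(R): from R->b d we get {b}; from R->d b T we get {d}; from R->epsilon we get {epsilon}. So FIRST(R) = {epsilon, b, d}.
FIRST(P): from P->d P we get {d}; from P->epsilon we get {epsilon}. So FIRST(P) = {epsilon, d}.
FIRST(T): from T->b P b we get {b}; from T->d P we get {d}; from T->epsilon we get {epsilon}. So FIRST(T) = {epsilon, b, d}.
FOLLOW(R) includes $ since R is the start symbol.
FOLLOW(T): in R->d b T, the suffix after T is empty, so FOLLOW(T) ⊇ FOLLOW(R) = {$}. Thus FOLLOW(T) = {$}.
FOLLOW(P): in P->d P, the suffix after P is empty (adds nothing new); in T->b P b, P is followed by b with FIRST {b}; in T->d P, the suffix after P is empty, so FOLLOW(P) ⊇ FOLLOW(T) = {$}. Thus FOLLOW(P) = {$, b}.
For P -> d P: FIRST(d P) = {d}, so it goes in M[P, t] for t ∈ {d}.
For P -> epsilon: FIRST(epsilon) = {epsilon}, so it goes in M[P, t] for t ∈ {}; since epsilon ∈ FIRST, also for every t ∈ FOLLOW(P) = {$, b}.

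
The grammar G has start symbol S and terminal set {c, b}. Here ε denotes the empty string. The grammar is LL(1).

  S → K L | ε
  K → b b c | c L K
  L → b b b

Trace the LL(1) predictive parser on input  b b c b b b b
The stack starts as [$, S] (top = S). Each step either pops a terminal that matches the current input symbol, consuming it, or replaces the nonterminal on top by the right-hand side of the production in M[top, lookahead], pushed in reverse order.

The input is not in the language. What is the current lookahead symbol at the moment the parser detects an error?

b

step 1: stack=$ S  input=b b c b b b b $  — expand S → K L
step 2: stack=$ L K  input=b b c b b b b $  — expand K → b b c
step 3: stack=$ L c b b  input=b b c b b b b $  — match b
step 4: stack=$ L c b  input=b c b b b b $  — match b
step 5: stack=$ L c  input=c b b b b $  — match c
step 6: stack=$ L  input=b b b b $  — expand L → b b b
step 7: stack=$ b b b  input=b b b b $  — match b
step 8: stack=$ b b  input=b b b $  — match b
step 9: stack=$ b  input=b b $  — match b
step 10: stack=$  input=b $  — error: stack empty but input remains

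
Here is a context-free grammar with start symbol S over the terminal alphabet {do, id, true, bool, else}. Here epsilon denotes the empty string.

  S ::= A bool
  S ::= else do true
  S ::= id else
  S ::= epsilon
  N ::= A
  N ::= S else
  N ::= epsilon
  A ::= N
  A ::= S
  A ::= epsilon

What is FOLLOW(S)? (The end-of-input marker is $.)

FIRST(S): from S::=A bool we get {bool, else, id}; from S::=else do true we get {else}; from S::=id else we get {id}; from S::=epsilon we get {epsilon}. So FIRST(S) = {epsilon, bool, else, id}.
FIRST(N): from N::=A we get {epsilon, bool, else, id}; from N::=S else we get {bool, else, id}; from N::=epsilon we get {epsilon}. So FIRST(N) = {epsilon, bool, else, id}.
FIRST(A): from A::=N we get {epsilon, bool, else, id}; from A::=S we get {epsilon, bool, else, id}; from A::=epsilon we get {epsilon}. So FIRST(A) = {epsilon, bool, else, id}.
FOLLOW(S) includes $ since S is the start symbol.
FOLLOW(S): in N::=S else, S is followed by else with FIRST {else}; in A::=S, the suffix after S is empty, so FOLLOW(S) ⊇ FOLLOW(A) = {bool}. Thus FOLLOW(S) = {$, bool, else}.
FOLLOW(N): in A::=N, the suffix after N is empty, so FOLLOW(N) ⊇ FOLLOW(A) = {bool}. Thus FOLLOW(N) = {bool}.
FOLLOW(A): in S::=A bool, A is followed by bool with FIRST {bool}; in N::=A, the suffix after A is empty, so FOLLOW(A) ⊇ FOLLOW(N) = {bool}. Thus FOLLOW(A) = {bool}.

{$, bool, else}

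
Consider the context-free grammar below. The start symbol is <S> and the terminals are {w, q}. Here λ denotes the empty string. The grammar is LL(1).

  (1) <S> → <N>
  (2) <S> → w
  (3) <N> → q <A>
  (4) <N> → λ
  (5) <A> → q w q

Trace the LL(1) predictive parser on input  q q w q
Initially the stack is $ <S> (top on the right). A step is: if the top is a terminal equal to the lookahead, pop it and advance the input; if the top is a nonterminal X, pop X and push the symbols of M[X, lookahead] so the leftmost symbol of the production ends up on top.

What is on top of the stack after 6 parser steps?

q

step 1: stack=$ <S>  input=q q w q $  — expand <S> → <N>
step 2: stack=$ <N>  input=q q w q $  — expand <N> → q <A>
step 3: stack=$ <A> q  input=q q w q $  — match q
step 4: stack=$ <A>  input=q w q $  — expand <A> → q w q
step 5: stack=$ q w q  input=q w q $  — match q
step 6: stack=$ q w  input=w q $  — match w
Stack after step 6: $ q (top = q).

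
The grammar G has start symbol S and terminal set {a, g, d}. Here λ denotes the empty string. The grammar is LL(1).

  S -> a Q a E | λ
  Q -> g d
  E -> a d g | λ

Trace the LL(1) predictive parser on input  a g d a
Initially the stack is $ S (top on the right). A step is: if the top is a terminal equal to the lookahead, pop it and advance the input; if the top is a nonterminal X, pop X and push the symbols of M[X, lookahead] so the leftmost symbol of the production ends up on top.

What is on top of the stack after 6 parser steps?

step 1: stack=$ S  input=a g d a $  — expand S -> a Q a E
step 2: stack=$ E a Q a  input=a g d a $  — match a
step 3: stack=$ E a Q  input=g d a $  — expand Q -> g d
step 4: stack=$ E a d g  input=g d a $  — match g
step 5: stack=$ E a d  input=d a $  — match d
step 6: stack=$ E a  input=a $  — match a
Stack after step 6: $ E (top = E).

E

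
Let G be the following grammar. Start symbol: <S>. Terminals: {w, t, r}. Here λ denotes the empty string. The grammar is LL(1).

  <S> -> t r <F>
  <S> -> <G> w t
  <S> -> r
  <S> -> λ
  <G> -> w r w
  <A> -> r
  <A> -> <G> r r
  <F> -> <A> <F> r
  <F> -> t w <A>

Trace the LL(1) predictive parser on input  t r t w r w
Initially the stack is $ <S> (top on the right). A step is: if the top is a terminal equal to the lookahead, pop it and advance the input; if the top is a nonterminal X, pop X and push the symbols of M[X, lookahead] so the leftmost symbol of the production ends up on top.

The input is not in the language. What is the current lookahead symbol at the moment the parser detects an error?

w

step 1: stack=$ <S>  input=t r t w r w $  — expand <S> -> t r <F>
step 2: stack=$ <F> r t  input=t r t w r w $  — match t
step 3: stack=$ <F> r  input=r t w r w $  — match r
step 4: stack=$ <F>  input=t w r w $  — expand <F> -> t w <A>
step 5: stack=$ <A> w t  input=t w r w $  — match t
step 6: stack=$ <A> w  input=w r w $  — match w
step 7: stack=$ <A>  input=r w $  — expand <A> -> r
step 8: stack=$ r  input=r w $  — match r
step 9: stack=$  input=w $  — error: stack empty but input remains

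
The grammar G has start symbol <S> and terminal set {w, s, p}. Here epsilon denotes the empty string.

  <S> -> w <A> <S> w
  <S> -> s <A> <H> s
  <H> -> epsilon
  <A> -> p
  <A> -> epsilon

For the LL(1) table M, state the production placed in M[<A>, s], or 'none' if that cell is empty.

<A> -> epsilon

FIRST(<S>): from <S>->w <A> <S> w we get {w}; from <S>->s <A> <H> s we get {s}. So FIRST(<S>) = {s, w}.
FIRST(<H>): from <H>->epsilon we get {epsilon}. So FIRST(<H>) = {epsilon}.
FIRST(<A>): from <A>->p we get {p}; from <A>->epsilon we get {epsilon}. So FIRST(<A>) = {epsilon, p}.
FOLLOW(<S>) includes $ since <S> is the start symbol.
FOLLOW(<A>): in <S>->w <A> <S> w, <A> is followed by <S> w with FIRST {s, w}; in <S>->s <A> <H> s, <A> is followed by <H> s with FIRST {s}. Thus FOLLOW(<A>) = {s, w}.
For <A> -> p: FIRST(p) = {p}, so it goes in M[<A>, t] for t ∈ {p}.
For <A> -> epsilon: FIRST(epsilon) = {epsilon}, so it goes in M[<A>, t] for t ∈ {}; since epsilon ∈ FIRST, also for every t ∈ FOLLOW(<A>) = {s, w}.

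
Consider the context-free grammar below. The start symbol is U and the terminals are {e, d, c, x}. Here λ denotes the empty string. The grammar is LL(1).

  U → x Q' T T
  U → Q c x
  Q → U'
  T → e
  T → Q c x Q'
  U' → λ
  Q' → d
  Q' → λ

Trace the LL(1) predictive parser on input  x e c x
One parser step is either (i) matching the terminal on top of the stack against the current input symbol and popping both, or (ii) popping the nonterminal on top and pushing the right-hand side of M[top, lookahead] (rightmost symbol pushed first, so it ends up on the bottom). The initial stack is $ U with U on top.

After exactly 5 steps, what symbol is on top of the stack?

step 1: stack=$ U  input=x e c x $  — expand U → x Q' T T
step 2: stack=$ T T Q' x  input=x e c x $  — match x
step 3: stack=$ T T Q'  input=e c x $  — expand Q' → λ
step 4: stack=$ T T  input=e c x $  — expand T → e
step 5: stack=$ T e  input=e c x $  — match e
Stack after step 5: $ T (top = T).

T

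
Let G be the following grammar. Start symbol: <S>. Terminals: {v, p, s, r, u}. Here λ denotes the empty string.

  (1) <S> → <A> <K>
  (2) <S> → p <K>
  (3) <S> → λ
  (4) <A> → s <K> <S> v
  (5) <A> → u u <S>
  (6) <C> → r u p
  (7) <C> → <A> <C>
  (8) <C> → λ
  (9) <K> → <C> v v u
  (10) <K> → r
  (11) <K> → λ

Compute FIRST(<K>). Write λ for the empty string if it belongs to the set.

FIRST(<A>): from <A>→s <K> <S> v we get {s}; from <A>→u u <S> we get {u}. So FIRST(<A>) = {s, u}.
FIRST(<S>): from <S>→<A> <K> we get {s, u}; from <S>→p <K> we get {p}; from <S>→λ we get {λ}. So FIRST(<S>) = {λ, p, s, u}.
FIRST(<C>): from <C>→r u p we get {r}; from <C>→<A> <C> we get {s, u}; from <C>→λ we get {λ}. So FIRST(<C>) = {λ, r, s, u}.
FIRST(<K>): from <K>→<C> v v u we get {r, s, u, v}; from <K>→r we get {r}; from <K>→λ we get {λ}. So FIRST(<K>) = {λ, r, s, u, v}.

{λ, r, s, u, v}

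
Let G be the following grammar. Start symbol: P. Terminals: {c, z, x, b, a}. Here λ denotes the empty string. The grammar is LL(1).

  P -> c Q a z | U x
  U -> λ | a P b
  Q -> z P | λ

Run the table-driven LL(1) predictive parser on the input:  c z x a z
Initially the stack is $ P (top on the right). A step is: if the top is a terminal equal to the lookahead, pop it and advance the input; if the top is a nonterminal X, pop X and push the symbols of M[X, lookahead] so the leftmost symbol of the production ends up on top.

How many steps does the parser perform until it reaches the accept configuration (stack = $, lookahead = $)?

9

step 1: stack=$ P  input=c z x a z $  — expand P -> c Q a z
step 2: stack=$ z a Q c  input=c z x a z $  — match c
step 3: stack=$ z a Q  input=z x a z $  — expand Q -> z P
step 4: stack=$ z a P z  input=z x a z $  — match z
step 5: stack=$ z a P  input=x a z $  — expand P -> U x
step 6: stack=$ z a x U  input=x a z $  — expand U -> λ
step 7: stack=$ z a x  input=x a z $  — match x
step 8: stack=$ z a  input=a z $  — match a
step 9: stack=$ z  input=z $  — match z
Accept reached after 9 steps.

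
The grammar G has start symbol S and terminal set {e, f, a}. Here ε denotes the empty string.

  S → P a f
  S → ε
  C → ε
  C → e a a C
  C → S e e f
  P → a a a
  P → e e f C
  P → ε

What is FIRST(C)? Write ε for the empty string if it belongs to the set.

FIRST(P) = {ε, a, e}
FIRST(S) = {ε, a, e}  (via P a f)
FIRST(C) = {ε, a, e}  (via S e e f)

{ε, a, e}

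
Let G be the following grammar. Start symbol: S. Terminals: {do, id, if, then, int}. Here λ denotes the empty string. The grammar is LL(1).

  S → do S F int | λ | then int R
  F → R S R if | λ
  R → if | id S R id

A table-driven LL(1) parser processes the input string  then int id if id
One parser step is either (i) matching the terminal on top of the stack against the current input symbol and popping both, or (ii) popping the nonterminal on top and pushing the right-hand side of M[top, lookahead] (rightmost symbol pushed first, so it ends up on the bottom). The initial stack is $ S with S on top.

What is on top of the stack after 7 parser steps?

     Stack         Input                Action
  1  $ S           then int id if id $  expand S → then int R
  2  $ R int then  then int id if id $  match then
  3  $ R int       int id if id $       match int
  4  $ R           id if id $           expand R → id S R id
  5  $ id R S id   id if id $           match id
  6  $ id R S      if id $              expand S → λ
  7  $ id R        if id $              expand R → if
Stack after step 7: $ id if (top = if).

if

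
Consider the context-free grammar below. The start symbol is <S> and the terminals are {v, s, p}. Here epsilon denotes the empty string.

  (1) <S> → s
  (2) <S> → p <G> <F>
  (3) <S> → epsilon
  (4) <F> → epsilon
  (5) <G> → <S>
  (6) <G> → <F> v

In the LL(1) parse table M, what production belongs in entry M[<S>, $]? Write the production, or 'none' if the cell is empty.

<S> → epsilon

FIRST(<S>) = {epsilon, p, s}
FIRST(<F>) = {epsilon}
FIRST(<G>) = {epsilon, p, s, v}  (via <S>, <F> v)
FOLLOW(<S>) includes $ since <S> is the start symbol.
FOLLOW(<S>): in <G>→<S>, the suffix after <S> is empty, so FOLLOW(<S>) ⊇ FOLLOW(<G>) = {$}. Thus FOLLOW(<S>) = {$}.
FOLLOW(<G>): in <S>→p <G> <F>, <G> is followed by <F> with FIRST {epsilon}; in <S>→p <G> <F>, the suffix after <G> is nullable, so FOLLOW(<G>) ⊇ FOLLOW(<S>) = {$}. Thus FOLLOW(<G>) = {$}.
For <S> → s: FIRST(s) = {s}, so it goes in M[<S>, t] for t ∈ {s}.
For <S> → p <G> <F>: FIRST(p <G> <F>) = {p}, so it goes in M[<S>, t] for t ∈ {p}.
For <S> → epsilon: FIRST(epsilon) = {epsilon}, so it goes in M[<S>, t] for t ∈ {}; since epsilon ∈ FIRST, also for every t ∈ FOLLOW(<S>) = {$}.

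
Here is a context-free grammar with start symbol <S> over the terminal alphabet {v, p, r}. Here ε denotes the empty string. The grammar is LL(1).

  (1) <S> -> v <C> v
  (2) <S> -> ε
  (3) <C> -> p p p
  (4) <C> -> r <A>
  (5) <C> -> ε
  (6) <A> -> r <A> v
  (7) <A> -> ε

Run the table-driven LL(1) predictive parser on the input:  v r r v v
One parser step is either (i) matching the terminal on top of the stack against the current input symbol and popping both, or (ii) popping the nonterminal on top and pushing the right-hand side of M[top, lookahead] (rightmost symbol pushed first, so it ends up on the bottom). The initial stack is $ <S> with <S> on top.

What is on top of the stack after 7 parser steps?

step 1: stack=$ <S>  input=v r r v v $  — expand <S> -> v <C> v
step 2: stack=$ v <C> v  input=v r r v v $  — match v
step 3: stack=$ v <C>  input=r r v v $  — expand <C> -> r <A>
step 4: stack=$ v <A> r  input=r r v v $  — match r
step 5: stack=$ v <A>  input=r v v $  — expand <A> -> r <A> v
step 6: stack=$ v v <A> r  input=r v v $  — match r
step 7: stack=$ v v <A>  input=v v $  — expand <A> -> ε
Stack after step 7: $ v v (top = v).

v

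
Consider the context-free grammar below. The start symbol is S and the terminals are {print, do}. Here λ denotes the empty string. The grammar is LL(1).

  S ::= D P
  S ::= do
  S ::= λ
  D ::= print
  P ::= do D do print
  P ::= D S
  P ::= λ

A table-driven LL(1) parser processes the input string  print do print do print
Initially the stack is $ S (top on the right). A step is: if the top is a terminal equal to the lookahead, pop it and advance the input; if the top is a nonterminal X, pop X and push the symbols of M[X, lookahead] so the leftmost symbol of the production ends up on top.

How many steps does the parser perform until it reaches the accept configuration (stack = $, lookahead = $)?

     Stack             Input                      Action
  1  $ S               print do print do print $  expand S ::= D P
  2  $ P D             print do print do print $  expand D ::= print
  3  $ P print         print do print do print $  match print
  4  $ P               do print do print $        expand P ::= do D do print
  5  $ print do D do   do print do print $        match do
  6  $ print do D      print do print $           expand D ::= print
  7  $ print do print  print do print $           match print
  8  $ print do        do print $                 match do
  9  $ print           print $                    match print
Accept reached after 9 steps.

9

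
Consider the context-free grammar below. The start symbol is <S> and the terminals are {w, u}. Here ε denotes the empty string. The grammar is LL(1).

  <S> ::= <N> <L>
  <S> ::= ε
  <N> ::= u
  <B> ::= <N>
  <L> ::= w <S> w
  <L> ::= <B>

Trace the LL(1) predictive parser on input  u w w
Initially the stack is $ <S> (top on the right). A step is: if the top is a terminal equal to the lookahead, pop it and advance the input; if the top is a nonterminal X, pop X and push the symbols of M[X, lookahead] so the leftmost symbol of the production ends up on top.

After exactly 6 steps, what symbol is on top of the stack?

w

step 1: stack=$ <S>  input=u w w $  — expand <S> ::= <N> <L>
step 2: stack=$ <L> <N>  input=u w w $  — expand <N> ::= u
step 3: stack=$ <L> u  input=u w w $  — match u
step 4: stack=$ <L>  input=w w $  — expand <L> ::= w <S> w
step 5: stack=$ w <S> w  input=w w $  — match w
step 6: stack=$ w <S>  input=w $  — expand <S> ::= ε
Stack after step 6: $ w (top = w).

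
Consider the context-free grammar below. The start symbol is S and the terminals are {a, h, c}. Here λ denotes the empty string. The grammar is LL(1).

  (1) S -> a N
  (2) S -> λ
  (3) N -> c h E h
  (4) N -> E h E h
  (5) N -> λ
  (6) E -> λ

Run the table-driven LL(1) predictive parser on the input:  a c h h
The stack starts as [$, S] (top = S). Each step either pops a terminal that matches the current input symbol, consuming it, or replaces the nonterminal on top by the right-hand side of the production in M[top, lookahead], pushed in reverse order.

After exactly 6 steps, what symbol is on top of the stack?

step 1: stack=$ S  input=a c h h $  — expand S -> a N
step 2: stack=$ N a  input=a c h h $  — match a
step 3: stack=$ N  input=c h h $  — expand N -> c h E h
step 4: stack=$ h E h c  input=c h h $  — match c
step 5: stack=$ h E h  input=h h $  — match h
step 6: stack=$ h E  input=h $  — expand E -> λ
Stack after step 6: $ h (top = h).

h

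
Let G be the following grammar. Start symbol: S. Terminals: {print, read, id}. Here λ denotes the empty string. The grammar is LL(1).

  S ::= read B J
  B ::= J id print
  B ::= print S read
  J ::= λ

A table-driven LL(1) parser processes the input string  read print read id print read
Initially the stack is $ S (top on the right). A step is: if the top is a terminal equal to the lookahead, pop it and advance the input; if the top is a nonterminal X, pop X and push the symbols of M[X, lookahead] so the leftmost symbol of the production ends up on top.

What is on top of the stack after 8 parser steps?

     Stack                  Input                            Action
  1  $ S                    read print read id print read $  expand S ::= read B J
  2  $ J B read             read print read id print read $  match read
  3  $ J B                  print read id print read $       expand B ::= print S read
  4  $ J read S print       print read id print read $       match print
  5  $ J read S             read id print read $             expand S ::= read B J
  6  $ J read J B read      read id print read $             match read
  7  $ J read J B           id print read $                  expand B ::= J id print
  8  $ J read J print id J  id print read $                  expand J ::= λ
Stack after step 8: $ J read J print id (top = id).

id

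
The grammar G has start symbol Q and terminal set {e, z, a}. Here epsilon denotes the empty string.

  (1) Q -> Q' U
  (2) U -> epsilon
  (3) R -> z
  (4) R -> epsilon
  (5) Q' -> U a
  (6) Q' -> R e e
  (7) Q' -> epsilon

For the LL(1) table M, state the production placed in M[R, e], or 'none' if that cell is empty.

FIRST(U) = {epsilon}
FIRST(R) = {epsilon, z}
FIRST(Q') = {epsilon, a, e, z}  (via U a, R e e)
FIRST(Q) = {epsilon, a, e, z}  (via Q' U)
FOLLOW(Q) includes $ since Q is the start symbol.
FOLLOW(R): in Q'->R e e, R is followed by e e with FIRST {e}. Thus FOLLOW(R) = {e}.
For R -> z: FIRST(z) = {z}, so it goes in M[R, t] for t ∈ {z}.
For R -> epsilon: FIRST(epsilon) = {epsilon}, so it goes in M[R, t] for t ∈ {}; since epsilon ∈ FIRST, also for every t ∈ FOLLOW(R) = {e}.

R -> epsilon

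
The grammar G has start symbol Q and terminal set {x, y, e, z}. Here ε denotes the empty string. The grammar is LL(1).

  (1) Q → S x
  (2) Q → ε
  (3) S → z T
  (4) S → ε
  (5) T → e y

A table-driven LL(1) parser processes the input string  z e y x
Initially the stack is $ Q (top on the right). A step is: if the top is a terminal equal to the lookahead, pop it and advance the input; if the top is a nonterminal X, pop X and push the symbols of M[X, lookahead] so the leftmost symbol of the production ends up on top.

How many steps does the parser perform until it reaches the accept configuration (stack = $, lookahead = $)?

     Stack    Input      Action
  1  $ Q      z e y x $  expand Q → S x
  2  $ x S    z e y x $  expand S → z T
  3  $ x T z  z e y x $  match z
  4  $ x T    e y x $    expand T → e y
  5  $ x y e  e y x $    match e
  6  $ x y    y x $      match y
  7  $ x      x $        match x
Accept reached after 7 steps.

7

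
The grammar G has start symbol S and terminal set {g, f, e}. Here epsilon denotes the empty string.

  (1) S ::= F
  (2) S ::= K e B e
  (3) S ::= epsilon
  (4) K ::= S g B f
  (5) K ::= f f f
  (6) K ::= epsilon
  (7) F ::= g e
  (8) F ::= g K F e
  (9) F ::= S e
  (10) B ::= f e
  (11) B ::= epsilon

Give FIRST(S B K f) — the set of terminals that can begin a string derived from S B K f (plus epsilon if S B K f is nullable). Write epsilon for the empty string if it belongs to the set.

{e, f, g}

FIRST(B) = {epsilon, f}
FIRST(S) = {epsilon, e, f, g}  (via F, K e B e)
FIRST(K) = {epsilon, e, f, g}  (via S g B f)
FIRST(F) = {e, f, g}  (via S e)
FIRST(S B K f): take FIRST of each symbol in turn, carrying on past any symbol whose FIRST contains epsilon; result {e, f, g}.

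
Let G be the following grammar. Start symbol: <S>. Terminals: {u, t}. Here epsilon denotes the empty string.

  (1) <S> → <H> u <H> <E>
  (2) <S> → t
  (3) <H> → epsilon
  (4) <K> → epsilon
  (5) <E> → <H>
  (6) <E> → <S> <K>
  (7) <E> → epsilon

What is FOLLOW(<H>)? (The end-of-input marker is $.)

FIRST(<H>) = {epsilon}
FIRST(<K>) = {epsilon}
FIRST(<S>) = {t, u}  (via <H> u <H> <E>)
FIRST(<E>) = {epsilon, t, u}  (via <H>, <S> <K>)
FOLLOW(<S>) includes $ since <S> is the start symbol.
FOLLOW(<S>): in <E>→<S> <K>, <S> is followed by <K> with FIRST {epsilon}; in <E>→<S> <K>, the suffix after <S> is nullable, so FOLLOW(<S>) ⊇ FOLLOW(<E>) = {$}. Thus FOLLOW(<S>) = {$}.
FOLLOW(<E>): in <S>→<H> u <H> <E>, the suffix after <E> is empty, so FOLLOW(<E>) ⊇ FOLLOW(<S>) = {$}. Thus FOLLOW(<E>) = {$}.
FOLLOW(<H>): in <S>→<H> u <H> <E> (occurrence 1), <H> is followed by u <H> <E> with FIRST {u}; in <S>→<H> u <H> <E> (occurrence 2), <H> is followed by <E> with FIRST {epsilon, t, u}; in <S>→<H> u <H> <E> (occurrence 2), the suffix after <H> is nullable, so FOLLOW(<H>) ⊇ FOLLOW(<S>) = {$}; in <E>→<H>, the suffix after <H> is empty, so FOLLOW(<H>) ⊇ FOLLOW(<E>) = {$}. Thus FOLLOW(<H>) = {$, t, u}.
FOLLOW(<K>): in <E>→<S> <K>, the suffix after <K> is empty, so FOLLOW(<K>) ⊇ FOLLOW(<E>) = {$}. Thus FOLLOW(<K>) = {$}.

{$, t, u}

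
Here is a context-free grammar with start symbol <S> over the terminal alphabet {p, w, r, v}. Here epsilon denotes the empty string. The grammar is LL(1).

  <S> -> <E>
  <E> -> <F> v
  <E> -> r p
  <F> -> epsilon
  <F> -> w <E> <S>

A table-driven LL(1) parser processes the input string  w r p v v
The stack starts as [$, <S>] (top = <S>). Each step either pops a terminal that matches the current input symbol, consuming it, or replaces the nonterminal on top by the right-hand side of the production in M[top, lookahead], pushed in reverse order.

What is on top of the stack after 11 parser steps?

v

step 1: stack=$ <S>  input=w r p v v $  — expand <S> -> <E>
step 2: stack=$ <E>  input=w r p v v $  — expand <E> -> <F> v
step 3: stack=$ v <F>  input=w r p v v $  — expand <F> -> w <E> <S>
step 4: stack=$ v <S> <E> w  input=w r p v v $  — match w
step 5: stack=$ v <S> <E>  input=r p v v $  — expand <E> -> r p
step 6: stack=$ v <S> p r  input=r p v v $  — match r
step 7: stack=$ v <S> p  input=p v v $  — match p
step 8: stack=$ v <S>  input=v v $  — expand <S> -> <E>
step 9: stack=$ v <E>  input=v v $  — expand <E> -> <F> v
step 10: stack=$ v v <F>  input=v v $  — expand <F> -> epsilon
step 11: stack=$ v v  input=v v $  — match v
Stack after step 11: $ v (top = v).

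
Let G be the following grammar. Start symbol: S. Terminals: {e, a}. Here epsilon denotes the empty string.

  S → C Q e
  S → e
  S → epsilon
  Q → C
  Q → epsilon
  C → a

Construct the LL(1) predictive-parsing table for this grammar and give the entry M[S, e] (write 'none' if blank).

S → e

FIRST(C) = {a}
FIRST(S) = {epsilon, a, e}  (via C Q e)
FIRST(Q) = {epsilon, a}  (via C)
FOLLOW(S) includes $ since S is the start symbol.
FOLLOW(S): S appears on no right-hand side. Thus FOLLOW(S) = {$}.
For S → C Q e: FIRST(C Q e) = {a}, so it goes in M[S, t] for t ∈ {a}.
For S → e: FIRST(e) = {e}, so it goes in M[S, t] for t ∈ {e}.
For S → epsilon: FIRST(epsilon) = {epsilon}, so it goes in M[S, t] for t ∈ {}; since epsilon ∈ FIRST, also for every t ∈ FOLLOW(S) = {$}.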